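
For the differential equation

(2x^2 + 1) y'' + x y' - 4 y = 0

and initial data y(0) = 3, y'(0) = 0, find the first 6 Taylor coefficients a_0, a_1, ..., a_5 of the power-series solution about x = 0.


Ansatz: y(x) = sum_{n>=0} a_n x^n, so y'(x) = sum_{n>=1} n a_n x^(n-1) and y''(x) = sum_{n>=2} n(n-1) a_n x^(n-2).
Substitute into P(x) y'' + Q(x) y' + R(x) y = 0 with P(x) = 2x^2 + 1, Q(x) = x, R(x) = -4, and match powers of x.
Initial conditions: a_0 = 3, a_1 = 0.
Setting the coefficient of each power of x to zero and solving order by order (substituting the coefficients already found):
  x^0: 2 a_2 - 4 a_0 = 0  ->  2 a_2 = 4 a_0 = 12  ->  a_2 = 6
  x^1: 6 a_3 - 3 a_1 = 0  ->  6 a_3 = 3 a_1 = 0  ->  a_3 = 0
  x^2: 12 a_4 + 2 a_2 = 0  ->  12 a_4 = -2 a_2 = -12  ->  a_4 = -1
  x^3: 20 a_5 + 11 a_3 = 0  ->  20 a_5 = -11 a_3 = 0  ->  a_5 = 0
Truncated series: y(x) = 3 + 6 x^2 - x^4 + O(x^6).

a_0 = 3; a_1 = 0; a_2 = 6; a_3 = 0; a_4 = -1; a_5 = 0


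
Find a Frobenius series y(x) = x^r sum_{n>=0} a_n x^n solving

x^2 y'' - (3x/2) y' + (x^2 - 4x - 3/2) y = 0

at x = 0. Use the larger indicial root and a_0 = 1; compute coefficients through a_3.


Write in Frobenius form y'' + (p(x)/x) y' + (q(x)/x^2) y = 0:
  p(x) = -3/2,  q(x) = x^2 - 4x - 3/2.
Indicial equation: r(r-1) + (-3/2) r + (-3/2) = 0 -> roots r_1 = 3, r_2 = -1/2.
Take r = r_1 = 3. Let y(x) = x^r sum_{n>=0} a_n x^n with a_0 = 1.
Substitute y = x^r sum a_n x^n and match x^{r+n}. The recurrence is
  D(n) a_n - 4 a_{n-1} + 1 a_{n-2} = 0,  where D(n) = (r+n)(r+n-1) + (-3/2)(r+n) + (-3/2).
  a_n = [4 a_{n-1} - 1 a_{n-2}] / D(n).
Since the indicial polynomial factors as (r - r_1)(r - r_2), D(n) = (r_1 + n - r_1)(r_1 + n - r_2) = n(n + 7/2).
Evaluating step by step (a_0 = 1):
  n = 1: D(1) = 1(1 + 7/2) = 9/2; numerator = 4(1) = 4; a_1 = (4)/(9/2) = 8/9
  n = 2: D(2) = 2(2 + 7/2) = 11; numerator = 4(8/9) - 1(1) = 23/9; a_2 = (23/9)/(11) = 23/99
  n = 3: D(3) = 3(3 + 7/2) = 39/2; numerator = 4(23/99) - 1(8/9) = 4/99; a_3 = (4/99)/(39/2) = 8/3861

r = 3; a_0 = 1; a_1 = 8/9; a_2 = 23/99; a_3 = 8/3861


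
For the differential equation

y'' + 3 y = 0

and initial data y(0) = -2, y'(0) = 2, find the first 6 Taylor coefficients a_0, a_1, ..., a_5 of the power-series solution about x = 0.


Ansatz: y(x) = sum_{n>=0} a_n x^n, so y'(x) = sum_{n>=1} n a_n x^(n-1) and y''(x) = sum_{n>=2} n(n-1) a_n x^(n-2).
Substitute into P(x) y'' + Q(x) y' + R(x) y = 0 with P(x) = 1, Q(x) = 0, R(x) = 3, and match powers of x.
Initial conditions: a_0 = -2, a_1 = 2.
Setting the coefficient of each power of x to zero and solving order by order (substituting the coefficients already found):
  x^0: 2 a_2 + 3 a_0 = 0  ->  2 a_2 = -3 a_0 = 6  ->  a_2 = 3
  x^1: 6 a_3 + 3 a_1 = 0  ->  6 a_3 = -3 a_1 = -6  ->  a_3 = -1
  x^2: 12 a_4 + 3 a_2 = 0  ->  12 a_4 = -3 a_2 = -9  ->  a_4 = -3/4
  x^3: 20 a_5 + 3 a_3 = 0  ->  20 a_5 = -3 a_3 = 3  ->  a_5 = 3/20
Truncated series: y(x) = -2 + 2 x + 3 x^2 - x^3 - (3/4) x^4 + (3/20) x^5 + O(x^6).

a_0 = -2; a_1 = 2; a_2 = 3; a_3 = -1; a_4 = -3/4; a_5 = 3/20


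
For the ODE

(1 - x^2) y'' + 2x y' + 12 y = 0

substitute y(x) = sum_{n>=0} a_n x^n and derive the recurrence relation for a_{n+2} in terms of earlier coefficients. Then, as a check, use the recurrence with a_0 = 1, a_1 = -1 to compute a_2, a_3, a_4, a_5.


Substitute y = sum_n a_n x^n.
(1 - 1 x^2) y'' contributes (n+2)(n+1) a_{n+2} - n(n-1) a_n at x^n.
2 x y'(x) contributes 2 n a_n at x^n.
12 y(x) contributes 12 a_n at x^n.
Matching x^n: (n+2)(n+1) a_{n+2} + (-n(n-1) + 2 n + 12) a_n = 0.
Thus a_{n+2} = (n(n-1) - 2 n - 12) / ((n+1)(n+2)) * a_n.

Check with a_0 = 1, a_1 = -1 (apply the recurrence for n = 0, 1, 2, 3): a_0 = 1, a_1 = -1, a_2 = -6, a_3 = 7/3, a_4 = 7, a_5 = -7/5.

a_(n+2) = (n(n-1) - 2 n - 12) / ((n+1)(n+2)) * a_n; check: a_0 = 1, a_1 = -1, a_2 = -6, a_3 = 7/3, a_4 = 7, a_5 = -7/5


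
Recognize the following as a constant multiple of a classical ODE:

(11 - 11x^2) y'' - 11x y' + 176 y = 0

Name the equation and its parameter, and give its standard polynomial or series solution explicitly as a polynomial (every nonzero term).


All three coefficients share the factor 11; dividing through by 11 gives  (1 - x^2) y'' - x y' + 16 y = 0.
This matches the Chebyshev equation (1 - x^2) y'' - x y' + n^2 y = 0 (note the -x y' term, not -2x y') with n^2 = 16, so n = 4; the polynomial solution is T_4(x).
With y = sum_k a_k x^k, matching x^k gives (k+2)(k+1) a_{k+2} = (k^2 - n^2) a_k = (k - 4)(k + 4) a_k. The right side vanishes at k = 4, so the series with the parity of 4 terminates at degree 4.
Standard normalization: leading coefficient of T_n is 2^(n-1), so a_4 = 2^3 = 8. Work downward with a_k = (k+1)(k+2) a_{k+2} / ((k - 4)(k + 4)):
  a_2 = (3)(4)(8) / ((2 - 4)(2 + 4)) = 96/(-12) = -8
  a_0 = (1)(2)(-8) / ((0 - 4)(0 + 4)) = -16/(-16) = 1
Hence T_4(x) = 8 x^4 - 8 x^2 + 1.

T_4(x); series = 8 x^4 - 8 x^2 + 1


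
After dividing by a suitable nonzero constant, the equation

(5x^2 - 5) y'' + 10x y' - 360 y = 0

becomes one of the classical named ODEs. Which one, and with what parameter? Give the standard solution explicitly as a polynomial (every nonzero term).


All three coefficients share the factor -5; dividing through by -5 gives  (1 - x^2) y'' - 2x y' + 72 y = 0.
This matches the Legendre equation (1 - x^2) y'' - 2x y' + n(n+1) y = 0 (note the -2x y' term) with n(n+1) = 72, so n = 8; the polynomial solution is P_8(x).
With y = sum_k a_k x^k, matching x^k gives (k+2)(k+1) a_{k+2} = [k(k+1) - n(n+1)] a_k = (k - 8)(k + 9) a_k. The right side vanishes at k = 8, so the series with the parity of 8 terminates at degree 8.
Standard normalization (P_n(1) = 1): leading coefficient (2n)!/(2^n (n!)^2) = 20922789888000/(256*1625702400) = 6435/128, so a_8 = 6435/128. Work downward with a_k = (k+1)(k+2) a_{k+2} / ((k - 8)(k + 9)):
  a_6 = (7)(8)(6435/128) / ((6 - 8)(6 + 9)) = (45045/16)/(-30) = -3003/32
  a_4 = (5)(6)(-3003/32) / ((4 - 8)(4 + 9)) = (-45045/16)/(-52) = 3465/64
  a_2 = (3)(4)(3465/64) / ((2 - 8)(2 + 9)) = (10395/16)/(-66) = -315/32
  a_0 = (1)(2)(-315/32) / ((0 - 8)(0 + 9)) = (-315/16)/(-72) = 35/128
Hence P_8(x) = 6435 x^8/128 - 3003 x^6/32 + 3465 x^4/64 - 315 x^2/32 + 35/128.

P_8(x); series = 6435 x^8/128 - 3003 x^6/32 + 3465 x^4/64 - 315 x^2/32 + 35/128


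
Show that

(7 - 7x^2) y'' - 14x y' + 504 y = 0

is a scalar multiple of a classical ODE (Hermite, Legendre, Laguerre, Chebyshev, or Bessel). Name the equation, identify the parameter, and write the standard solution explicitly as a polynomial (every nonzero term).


All three coefficients share the factor 7; dividing through by 7 gives  (1 - x^2) y'' - 2x y' + 72 y = 0.
This matches the Legendre equation (1 - x^2) y'' - 2x y' + n(n+1) y = 0 (note the -2x y' term) with n(n+1) = 72, so n = 8; the polynomial solution is P_8(x).
With y = sum_k a_k x^k, matching x^k gives (k+2)(k+1) a_{k+2} = [k(k+1) - n(n+1)] a_k = (k - 8)(k + 9) a_k. The right side vanishes at k = 8, so the series with the parity of 8 terminates at degree 8.
Standard normalization (P_n(1) = 1): leading coefficient (2n)!/(2^n (n!)^2) = 20922789888000/(256*1625702400) = 6435/128, so a_8 = 6435/128. Work downward with a_k = (k+1)(k+2) a_{k+2} / ((k - 8)(k + 9)):
  a_6 = (7)(8)(6435/128) / ((6 - 8)(6 + 9)) = (45045/16)/(-30) = -3003/32
  a_4 = (5)(6)(-3003/32) / ((4 - 8)(4 + 9)) = (-45045/16)/(-52) = 3465/64
  a_2 = (3)(4)(3465/64) / ((2 - 8)(2 + 9)) = (10395/16)/(-66) = -315/32
  a_0 = (1)(2)(-315/32) / ((0 - 8)(0 + 9)) = (-315/16)/(-72) = 35/128
Hence P_8(x) = 6435 x^8/128 - 3003 x^6/32 + 3465 x^4/64 - 315 x^2/32 + 35/128.

P_8(x); series = 6435 x^8/128 - 3003 x^6/32 + 3465 x^4/64 - 315 x^2/32 + 35/128


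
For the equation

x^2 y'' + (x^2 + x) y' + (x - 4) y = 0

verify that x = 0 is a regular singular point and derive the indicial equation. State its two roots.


Divide by x^2 to reach normal form y'' + P_1(x) y' + P_2(x) y = 0 with P_1(x) = 1 + 1/x and P_2(x) = 1/x - 4/x^2.
x = 0 is a singular point because the y'-coefficient 1 + 1/x has a pole at x = 0 and the y-coefficient 1/x - 4/x^2 has a pole at x = 0.
It is a regular singular point because x P_1(x) = p(x) = x + 1 and x^2 P_2(x) = q(x) = x - 4 are polynomials, hence analytic at x = 0.
p(0) = 1,  q(0) = -4.
Indicial equation: r(r-1) + p(0) r + q(0) = 0, i.e. r^2 + (p(0) - 1) r + q(0) = 0, i.e. r^2 - 4 = 0.
Discriminant: (0)^2 - 4(-4) = 16, so r = (0 ± 4)/2.
Solving: r_1 = 2, r_2 = -2.

indicial: r^2 - 4 = 0; roots r_1 = 2, r_2 = -2


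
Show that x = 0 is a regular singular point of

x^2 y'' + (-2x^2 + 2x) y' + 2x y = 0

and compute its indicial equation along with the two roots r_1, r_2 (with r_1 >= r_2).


Divide by x^2 to reach normal form y'' + P_1(x) y' + P_2(x) y = 0 with P_1(x) = -2 + 2/x and P_2(x) = 2/x.
x = 0 is a singular point because the y'-coefficient -2 + 2/x has a pole at x = 0 and the y-coefficient 2/x has a pole at x = 0.
It is a regular singular point because x P_1(x) = p(x) = 2 - 2x and x^2 P_2(x) = q(x) = 2x are polynomials, hence analytic at x = 0.
p(0) = 2,  q(0) = 0.
Indicial equation: r(r-1) + p(0) r + q(0) = 0, i.e. r^2 + (p(0) - 1) r + q(0) = 0, i.e. r^2 + 1 r = 0.
Discriminant: (1)^2 - 4(0) = 1, so r = (-1 ± 1)/2.
Solving: r_1 = 0, r_2 = -1.

indicial: r^2 + 1 r = 0; roots r_1 = 0, r_2 = -1


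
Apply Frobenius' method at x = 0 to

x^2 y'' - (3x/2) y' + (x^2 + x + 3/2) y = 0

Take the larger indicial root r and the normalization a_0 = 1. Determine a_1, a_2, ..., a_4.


Write in Frobenius form y'' + (p(x)/x) y' + (q(x)/x^2) y = 0:
  p(x) = -3/2,  q(x) = x^2 + x + 3/2.
Indicial equation: r(r-1) + (-3/2) r + (3/2) = 0 -> roots r_1 = 3/2, r_2 = 1.
Take r = r_1 = 3/2. Let y(x) = x^r sum_{n>=0} a_n x^n with a_0 = 1.
Substitute y = x^r sum a_n x^n and match x^{r+n}. The recurrence is
  D(n) a_n + 1 a_{n-1} + 1 a_{n-2} = 0,  where D(n) = (r+n)(r+n-1) + (-3/2)(r+n) + (3/2).
  a_n = [-1 a_{n-1} - 1 a_{n-2}] / D(n).
Since the indicial polynomial factors as (r - r_1)(r - r_2), D(n) = (r_1 + n - r_1)(r_1 + n - r_2) = n(n + 1/2).
Evaluating step by step (a_0 = 1):
  n = 1: D(1) = 1(1 + 1/2) = 3/2; numerator = -1(1) = -1; a_1 = (-1)/(3/2) = -2/3
  n = 2: D(2) = 2(2 + 1/2) = 5; numerator = -1(-2/3) - 1(1) = -1/3; a_2 = (-1/3)/(5) = -1/15
  n = 3: D(3) = 3(3 + 1/2) = 21/2; numerator = -1(-1/15) - 1(-2/3) = 11/15; a_3 = (11/15)/(21/2) = 22/315
  n = 4: D(4) = 4(4 + 1/2) = 18; numerator = -1(22/315) - 1(-1/15) = -1/315; a_4 = (-1/315)/(18) = -1/5670

r = 3/2; a_0 = 1; a_1 = -2/3; a_2 = -1/15; a_3 = 22/315; a_4 = -1/5670


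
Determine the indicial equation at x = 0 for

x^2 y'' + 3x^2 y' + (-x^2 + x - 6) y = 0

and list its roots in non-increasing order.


Divide by x^2 to reach normal form y'' + P_1(x) y' + P_2(x) y = 0 with P_1(x) = 3 and P_2(x) = -1 + 1/x - 6/x^2.
x = 0 is a singular point because the y-coefficient -1 + 1/x - 6/x^2 has a pole at x = 0.
It is a regular singular point because x P_1(x) = p(x) = 3x and x^2 P_2(x) = q(x) = -x^2 + x - 6 are polynomials, hence analytic at x = 0.
p(0) = 0,  q(0) = -6.
Indicial equation: r(r-1) + p(0) r + q(0) = 0, i.e. r^2 + (p(0) - 1) r + q(0) = 0, i.e. r^2 - 1 r - 6 = 0.
Discriminant: (-1)^2 - 4(-6) = 25, so r = (1 ± 5)/2.
Solving: r_1 = 3, r_2 = -2.

indicial: r^2 - 1 r - 6 = 0; roots r_1 = 3, r_2 = -2


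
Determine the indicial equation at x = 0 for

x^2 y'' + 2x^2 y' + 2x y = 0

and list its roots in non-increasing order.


Divide by x^2 to reach normal form y'' + P_1(x) y' + P_2(x) y = 0 with P_1(x) = 2 and P_2(x) = 2/x.
x = 0 is a singular point because the y-coefficient 2/x has a pole at x = 0.
It is a regular singular point because x P_1(x) = p(x) = 2x and x^2 P_2(x) = q(x) = 2x are polynomials, hence analytic at x = 0.
p(0) = 0,  q(0) = 0.
Indicial equation: r(r-1) + p(0) r + q(0) = 0, i.e. r^2 + (p(0) - 1) r + q(0) = 0, i.e. r^2 - 1 r = 0.
Discriminant: (-1)^2 - 4(0) = 1, so r = (1 ± 1)/2.
Solving: r_1 = 1, r_2 = 0.

indicial: r^2 - 1 r = 0; roots r_1 = 1, r_2 = 0


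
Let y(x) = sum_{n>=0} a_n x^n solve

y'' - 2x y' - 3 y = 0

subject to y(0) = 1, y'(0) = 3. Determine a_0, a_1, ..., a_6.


Ansatz: y(x) = sum_{n>=0} a_n x^n, so y'(x) = sum_{n>=1} n a_n x^(n-1) and y''(x) = sum_{n>=2} n(n-1) a_n x^(n-2).
Substitute into P(x) y'' + Q(x) y' + R(x) y = 0 with P(x) = 1, Q(x) = -2x, R(x) = -3, and match powers of x.
Initial conditions: a_0 = 1, a_1 = 3.
Setting the coefficient of each power of x to zero and solving order by order (substituting the coefficients already found):
  x^0: 2 a_2 - 3 a_0 = 0  ->  2 a_2 = 3 a_0 = 3  ->  a_2 = 3/2
  x^1: 6 a_3 - 5 a_1 = 0  ->  6 a_3 = 5 a_1 = 15  ->  a_3 = 5/2
  x^2: 12 a_4 - 7 a_2 = 0  ->  12 a_4 = 7 a_2 = 21/2  ->  a_4 = 7/8
  x^3: 20 a_5 - 9 a_3 = 0  ->  20 a_5 = 9 a_3 = 45/2  ->  a_5 = 9/8
  x^4: 30 a_6 - 11 a_4 = 0  ->  30 a_6 = 11 a_4 = 77/8  ->  a_6 = 77/240
Truncated series: y(x) = 1 + 3 x + (3/2) x^2 + (5/2) x^3 + (7/8) x^4 + (9/8) x^5 + (77/240) x^6 + O(x^7).

a_0 = 1; a_1 = 3; a_2 = 3/2; a_3 = 5/2; a_4 = 7/8; a_5 = 9/8; a_6 = 77/240


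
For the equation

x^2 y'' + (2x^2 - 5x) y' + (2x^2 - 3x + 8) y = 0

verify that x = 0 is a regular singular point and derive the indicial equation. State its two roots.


Divide by x^2 to reach normal form y'' + P_1(x) y' + P_2(x) y = 0 with P_1(x) = 2 - 5/x and P_2(x) = 2 - 3/x + 8/x^2.
x = 0 is a singular point because the y'-coefficient 2 - 5/x has a pole at x = 0 and the y-coefficient 2 - 3/x + 8/x^2 has a pole at x = 0.
It is a regular singular point because x P_1(x) = p(x) = 2x - 5 and x^2 P_2(x) = q(x) = 2x^2 - 3x + 8 are polynomials, hence analytic at x = 0.
p(0) = -5,  q(0) = 8.
Indicial equation: r(r-1) + p(0) r + q(0) = 0, i.e. r^2 + (p(0) - 1) r + q(0) = 0, i.e. r^2 - 6 r + 8 = 0.
Discriminant: (-6)^2 - 4(8) = 4, so r = (6 ± 2)/2.
Solving: r_1 = 4, r_2 = 2.

indicial: r^2 - 6 r + 8 = 0; roots r_1 = 4, r_2 = 2


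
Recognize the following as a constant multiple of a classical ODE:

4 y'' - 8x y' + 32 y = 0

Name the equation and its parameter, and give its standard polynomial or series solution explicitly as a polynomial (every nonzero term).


All three coefficients share the factor 4; dividing through by 4 gives  y'' - 2x y' + 8 y = 0.
This matches the Hermite equation y'' - 2x y' + 2n y = 0 with 2n = 8, so n = 4; the polynomial solution is H_4(x).
With y = sum_k a_k x^k, matching x^k gives (k+2)(k+1) a_{k+2} = 2(k - n) a_k = 2(k - 4) a_k. The right side vanishes at k = 4, so the series with the parity of 4 terminates at degree 4.
Standard normalization: leading coefficient of H_n is 2^n, so a_4 = 2^4 = 16. Work downward with a_k = (k+1)(k+2) a_{k+2} / (2(k - n)):
  a_2 = (3)(4)(16) / (2(2 - 4)) = 192/(-4) = -48
  a_0 = (1)(2)(-48) / (2(0 - 4)) = -96/(-8) = 12
Hence H_4(x) = 16 x^4 - 48 x^2 + 12.

H_4(x); series = 16 x^4 - 48 x^2 + 12


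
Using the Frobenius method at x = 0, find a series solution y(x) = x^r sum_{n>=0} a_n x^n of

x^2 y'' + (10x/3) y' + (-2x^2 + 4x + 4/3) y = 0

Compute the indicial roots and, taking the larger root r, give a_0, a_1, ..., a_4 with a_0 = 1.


Write in Frobenius form y'' + (p(x)/x) y' + (q(x)/x^2) y = 0:
  p(x) = 10/3,  q(x) = -2x^2 + 4x + 4/3.
Indicial equation: r(r-1) + (10/3) r + (4/3) = 0 -> roots r_1 = -1, r_2 = -4/3.
Take r = r_1 = -1. Let y(x) = x^r sum_{n>=0} a_n x^n with a_0 = 1.
Substitute y = x^r sum a_n x^n and match x^{r+n}. The recurrence is
  D(n) a_n + 4 a_{n-1} - 2 a_{n-2} = 0,  where D(n) = (r+n)(r+n-1) + (10/3)(r+n) + (4/3).
  a_n = [-4 a_{n-1} + 2 a_{n-2}] / D(n).
Since the indicial polynomial factors as (r - r_1)(r - r_2), D(n) = (r_1 + n - r_1)(r_1 + n - r_2) = n(n + 1/3).
Evaluating step by step (a_0 = 1):
  n = 1: D(1) = 1(1 + 1/3) = 4/3; numerator = -4(1) = -4; a_1 = (-4)/(4/3) = -3
  n = 2: D(2) = 2(2 + 1/3) = 14/3; numerator = -4(-3) + 2(1) = 14; a_2 = (14)/(14/3) = 3
  n = 3: D(3) = 3(3 + 1/3) = 10; numerator = -4(3) + 2(-3) = -18; a_3 = (-18)/(10) = -9/5
  n = 4: D(4) = 4(4 + 1/3) = 52/3; numerator = -4(-9/5) + 2(3) = 66/5; a_4 = (66/5)/(52/3) = 99/130

r = -1; a_0 = 1; a_1 = -3; a_2 = 3; a_3 = -9/5; a_4 = 99/130


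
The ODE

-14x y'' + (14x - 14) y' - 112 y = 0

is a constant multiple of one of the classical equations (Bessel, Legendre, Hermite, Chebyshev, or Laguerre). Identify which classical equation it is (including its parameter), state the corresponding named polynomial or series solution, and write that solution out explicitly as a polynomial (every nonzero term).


All three coefficients share the factor -14; dividing through by -14 gives  x y'' + (1 - x) y' + 8 y = 0.
This matches the Laguerre equation x y'' + (1 - x) y' + n y = 0 with n = 8; the polynomial solution is L_8(x).
With y = sum_k a_k x^k, matching x^k gives (k+1)k a_{k+1} + (k+1) a_{k+1} - k a_k + n a_k = 0, i.e. (k+1)^2 a_{k+1} = (k - n) a_k = (k - 8) a_k. The right side vanishes at k = 8, so the series terminates at degree 8.
Standard normalization L_n(0) = 1 gives a_0 = 1. Work upward with a_{k+1} = (k - 8) a_k / (k+1)^2:
  a_1 = (0 - 8)(1) / 1^2 = -8/1 = -8
  a_2 = (1 - 8)(-8) / 2^2 = 56/4 = 14
  a_3 = (2 - 8)(14) / 3^2 = -84/9 = -28/3
  a_4 = (3 - 8)(-28/3) / 4^2 = (140/3)/16 = 35/12
  a_5 = (4 - 8)(35/12) / 5^2 = (-35/3)/25 = -7/15
  a_6 = (5 - 8)(-7/15) / 6^2 = (7/5)/36 = 7/180
  a_7 = (6 - 8)(7/180) / 7^2 = (-7/90)/49 = -1/630
  a_8 = (7 - 8)(-1/630) / 8^2 = (1/630)/64 = 1/40320
Hence L_8(x) = x^8/40320 - x^7/630 + 7 x^6/180 - 7 x^5/15 + 35 x^4/12 - 28 x^3/3 + 14 x^2 - 8 x + 1.

L_8(x); series = x^8/40320 - x^7/630 + 7 x^6/180 - 7 x^5/15 + 35 x^4/12 - 28 x^3/3 + 14 x^2 - 8 x + 1


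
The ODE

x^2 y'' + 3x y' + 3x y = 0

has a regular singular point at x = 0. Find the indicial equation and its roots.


Divide by x^2 to reach normal form y'' + P_1(x) y' + P_2(x) y = 0 with P_1(x) = 3/x and P_2(x) = 3/x.
x = 0 is a singular point because the y'-coefficient 3/x has a pole at x = 0 and the y-coefficient 3/x has a pole at x = 0.
It is a regular singular point because x P_1(x) = p(x) = 3 and x^2 P_2(x) = q(x) = 3x are polynomials, hence analytic at x = 0.
p(0) = 3,  q(0) = 0.
Indicial equation: r(r-1) + p(0) r + q(0) = 0, i.e. r^2 + (p(0) - 1) r + q(0) = 0, i.e. r^2 + 2 r = 0.
Discriminant: (2)^2 - 4(0) = 4, so r = (-2 ± 2)/2.
Solving: r_1 = 0, r_2 = -2.

indicial: r^2 + 2 r = 0; roots r_1 = 0, r_2 = -2


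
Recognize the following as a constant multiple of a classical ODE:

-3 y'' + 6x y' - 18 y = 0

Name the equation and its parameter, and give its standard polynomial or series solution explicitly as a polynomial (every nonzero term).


All three coefficients share the factor -3; dividing through by -3 gives  y'' - 2x y' + 6 y = 0.
This matches the Hermite equation y'' - 2x y' + 2n y = 0 with 2n = 6, so n = 3; the polynomial solution is H_3(x).
With y = sum_k a_k x^k, matching x^k gives (k+2)(k+1) a_{k+2} = 2(k - n) a_k = 2(k - 3) a_k. The right side vanishes at k = 3, so the series with the parity of 3 terminates at degree 3.
Standard normalization: leading coefficient of H_n is 2^n, so a_3 = 2^3 = 8. Work downward with a_k = (k+1)(k+2) a_{k+2} / (2(k - n)):
  a_1 = (2)(3)(8) / (2(1 - 3)) = 48/(-4) = -12
Hence H_3(x) = 8 x^3 - 12 x.

H_3(x); series = 8 x^3 - 12 x


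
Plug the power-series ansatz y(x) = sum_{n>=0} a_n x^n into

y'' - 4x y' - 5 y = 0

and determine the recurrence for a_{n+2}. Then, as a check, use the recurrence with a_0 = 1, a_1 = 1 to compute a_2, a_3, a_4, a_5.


Substitute y = sum_n a_n x^n.
y''(x) has coefficient (n+2)(n+1) a_{n+2} at x^n;
-4 x y'(x) has coefficient -4 n a_n at x^n (shift);
-5 y(x) has coefficient -5 a_n at x^n.
Matching x^n: (n+2)(n+1) a_{n+2} + (-4n - 5) a_n = 0.
Thus a_{n+2} = (4n + 5) / ((n+1)(n+2)) * a_n.

Check with a_0 = 1, a_1 = 1 (apply the recurrence for n = 0, 1, 2, 3): a_0 = 1, a_1 = 1, a_2 = 5/2, a_3 = 3/2, a_4 = 65/24, a_5 = 51/40.

a_(n+2) = (4n + 5) / ((n+1)(n+2)) * a_n; check: a_0 = 1, a_1 = 1, a_2 = 5/2, a_3 = 3/2, a_4 = 65/24, a_5 = 51/40


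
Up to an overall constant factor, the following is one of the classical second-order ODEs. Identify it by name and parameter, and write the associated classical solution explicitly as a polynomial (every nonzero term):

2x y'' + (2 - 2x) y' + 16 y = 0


All three coefficients share the factor 2; dividing through by 2 gives  x y'' + (1 - x) y' + 8 y = 0.
This matches the Laguerre equation x y'' + (1 - x) y' + n y = 0 with n = 8; the polynomial solution is L_8(x).
With y = sum_k a_k x^k, matching x^k gives (k+1)k a_{k+1} + (k+1) a_{k+1} - k a_k + n a_k = 0, i.e. (k+1)^2 a_{k+1} = (k - n) a_k = (k - 8) a_k. The right side vanishes at k = 8, so the series terminates at degree 8.
Standard normalization L_n(0) = 1 gives a_0 = 1. Work upward with a_{k+1} = (k - 8) a_k / (k+1)^2:
  a_1 = (0 - 8)(1) / 1^2 = -8/1 = -8
  a_2 = (1 - 8)(-8) / 2^2 = 56/4 = 14
  a_3 = (2 - 8)(14) / 3^2 = -84/9 = -28/3
  a_4 = (3 - 8)(-28/3) / 4^2 = (140/3)/16 = 35/12
  a_5 = (4 - 8)(35/12) / 5^2 = (-35/3)/25 = -7/15
  a_6 = (5 - 8)(-7/15) / 6^2 = (7/5)/36 = 7/180
  a_7 = (6 - 8)(7/180) / 7^2 = (-7/90)/49 = -1/630
  a_8 = (7 - 8)(-1/630) / 8^2 = (1/630)/64 = 1/40320
Hence L_8(x) = x^8/40320 - x^7/630 + 7 x^6/180 - 7 x^5/15 + 35 x^4/12 - 28 x^3/3 + 14 x^2 - 8 x + 1.

L_8(x); series = x^8/40320 - x^7/630 + 7 x^6/180 - 7 x^5/15 + 35 x^4/12 - 28 x^3/3 + 14 x^2 - 8 x + 1


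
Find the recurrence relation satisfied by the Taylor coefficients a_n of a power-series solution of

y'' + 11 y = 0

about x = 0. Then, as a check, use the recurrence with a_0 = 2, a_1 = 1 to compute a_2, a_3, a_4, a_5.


Substitute y = sum_n a_n x^n into y'' + (const) y = 0.
y''(x) = sum_{n>=0} (n+2)(n+1) a_{n+2} x^n.
The ODE becomes sum_n [(n+2)(n+1) a_{n+2} + 11 a_n] x^n = 0.
Setting each coefficient to zero gives the recurrence:
  (n+2)(n+1) a_{n+2} + 11 a_n = 0,
  a_{n+2} = -11 / ((n+1)(n+2)) a_n.

Check with a_0 = 2, a_1 = 1 (apply the recurrence for n = 0, 1, 2, 3): a_0 = 2, a_1 = 1, a_2 = -11, a_3 = -11/6, a_4 = 121/12, a_5 = 121/120.

a_{n+2} = -11/((n+1)(n+2)) * a_n; check: a_0 = 2, a_1 = 1, a_2 = -11, a_3 = -11/6, a_4 = 121/12, a_5 = 121/120


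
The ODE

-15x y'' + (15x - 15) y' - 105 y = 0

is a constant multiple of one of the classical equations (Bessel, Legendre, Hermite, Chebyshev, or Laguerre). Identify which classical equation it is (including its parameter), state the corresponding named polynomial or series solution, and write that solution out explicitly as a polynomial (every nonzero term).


All three coefficients share the factor -15; dividing through by -15 gives  x y'' + (1 - x) y' + 7 y = 0.
This matches the Laguerre equation x y'' + (1 - x) y' + n y = 0 with n = 7; the polynomial solution is L_7(x).
With y = sum_k a_k x^k, matching x^k gives (k+1)k a_{k+1} + (k+1) a_{k+1} - k a_k + n a_k = 0, i.e. (k+1)^2 a_{k+1} = (k - n) a_k = (k - 7) a_k. The right side vanishes at k = 7, so the series terminates at degree 7.
Standard normalization L_n(0) = 1 gives a_0 = 1. Work upward with a_{k+1} = (k - 7) a_k / (k+1)^2:
  a_1 = (0 - 7)(1) / 1^2 = -7/1 = -7
  a_2 = (1 - 7)(-7) / 2^2 = 42/4 = 21/2
  a_3 = (2 - 7)(21/2) / 3^2 = (-105/2)/9 = -35/6
  a_4 = (3 - 7)(-35/6) / 4^2 = (70/3)/16 = 35/24
  a_5 = (4 - 7)(35/24) / 5^2 = (-35/8)/25 = -7/40
  a_6 = (5 - 7)(-7/40) / 6^2 = (7/20)/36 = 7/720
  a_7 = (6 - 7)(7/720) / 7^2 = (-7/720)/49 = -1/5040
Hence L_7(x) = -x^7/5040 + 7 x^6/720 - 7 x^5/40 + 35 x^4/24 - 35 x^3/6 + 21 x^2/2 - 7 x + 1.

L_7(x); series = -x^7/5040 + 7 x^6/720 - 7 x^5/40 + 35 x^4/24 - 35 x^3/6 + 21 x^2/2 - 7 x + 1


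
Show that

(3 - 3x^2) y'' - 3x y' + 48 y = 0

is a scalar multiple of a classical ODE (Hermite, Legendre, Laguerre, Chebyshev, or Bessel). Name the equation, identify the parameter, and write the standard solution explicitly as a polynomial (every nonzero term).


All three coefficients share the factor 3; dividing through by 3 gives  (1 - x^2) y'' - x y' + 16 y = 0.
This matches the Chebyshev equation (1 - x^2) y'' - x y' + n^2 y = 0 (note the -x y' term, not -2x y') with n^2 = 16, so n = 4; the polynomial solution is T_4(x).
With y = sum_k a_k x^k, matching x^k gives (k+2)(k+1) a_{k+2} = (k^2 - n^2) a_k = (k - 4)(k + 4) a_k. The right side vanishes at k = 4, so the series with the parity of 4 terminates at degree 4.
Standard normalization: leading coefficient of T_n is 2^(n-1), so a_4 = 2^3 = 8. Work downward with a_k = (k+1)(k+2) a_{k+2} / ((k - 4)(k + 4)):
  a_2 = (3)(4)(8) / ((2 - 4)(2 + 4)) = 96/(-12) = -8
  a_0 = (1)(2)(-8) / ((0 - 4)(0 + 4)) = -16/(-16) = 1
Hence T_4(x) = 8 x^4 - 8 x^2 + 1.

T_4(x); series = 8 x^4 - 8 x^2 + 1


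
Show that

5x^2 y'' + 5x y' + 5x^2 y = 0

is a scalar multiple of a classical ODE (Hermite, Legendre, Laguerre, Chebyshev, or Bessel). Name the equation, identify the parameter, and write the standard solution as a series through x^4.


All three coefficients share the factor 5; dividing through by 5 gives  x^2 y'' + x y' + x^2 y = 0.
This matches the Bessel equation x^2 y'' + x y' + (x^2 - nu^2) y = 0 with nu^2 = 0, so nu = 0; the solution bounded at x = 0 is J_0(x).
Frobenius at x = 0: indicial roots ±nu; for r = nu the recurrence k(k + 2nu) c_k = -c_{k-2} gives the standard series J_nu(x) = sum_{k>=0} (-1)^k / (k! (k+nu)!) (x/2)^(2k+nu). Evaluate the first 3 terms:
  k = 0: (-1)^0 / (0! * 0! * 2^0) x^0 = 1/(1*1*1) x^0 = (1) x^0
  k = 1: (-1)^1 / (1! * 1! * 2^2) x^2 = -1/(1*1*4) x^2 = (-1/4) x^2
  k = 2: (-1)^2 / (2! * 2! * 2^4) x^4 = 1/(2*2*16) x^4 = (1/64) x^4
Hence J_0(x) = x^4/64 - x^2/4 + 1 + ....

J_0(x); series = x^4/64 - x^2/4 + 1


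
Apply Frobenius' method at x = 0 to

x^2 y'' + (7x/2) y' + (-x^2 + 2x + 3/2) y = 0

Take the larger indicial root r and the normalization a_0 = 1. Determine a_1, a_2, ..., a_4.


Write in Frobenius form y'' + (p(x)/x) y' + (q(x)/x^2) y = 0:
  p(x) = 7/2,  q(x) = -x^2 + 2x + 3/2.
Indicial equation: r(r-1) + (7/2) r + (3/2) = 0 -> roots r_1 = -1, r_2 = -3/2.
Take r = r_1 = -1. Let y(x) = x^r sum_{n>=0} a_n x^n with a_0 = 1.
Substitute y = x^r sum a_n x^n and match x^{r+n}. The recurrence is
  D(n) a_n + 2 a_{n-1} - 1 a_{n-2} = 0,  where D(n) = (r+n)(r+n-1) + (7/2)(r+n) + (3/2).
  a_n = [-2 a_{n-1} + 1 a_{n-2}] / D(n).
Since the indicial polynomial factors as (r - r_1)(r - r_2), D(n) = (r_1 + n - r_1)(r_1 + n - r_2) = n(n + 1/2).
Evaluating step by step (a_0 = 1):
  n = 1: D(1) = 1(1 + 1/2) = 3/2; numerator = -2(1) = -2; a_1 = (-2)/(3/2) = -4/3
  n = 2: D(2) = 2(2 + 1/2) = 5; numerator = -2(-4/3) + 1(1) = 11/3; a_2 = (11/3)/(5) = 11/15
  n = 3: D(3) = 3(3 + 1/2) = 21/2; numerator = -2(11/15) + 1(-4/3) = -14/5; a_3 = (-14/5)/(21/2) = -4/15
  n = 4: D(4) = 4(4 + 1/2) = 18; numerator = -2(-4/15) + 1(11/15) = 19/15; a_4 = (19/15)/(18) = 19/270

r = -1; a_0 = 1; a_1 = -4/3; a_2 = 11/15; a_3 = -4/15; a_4 = 19/270


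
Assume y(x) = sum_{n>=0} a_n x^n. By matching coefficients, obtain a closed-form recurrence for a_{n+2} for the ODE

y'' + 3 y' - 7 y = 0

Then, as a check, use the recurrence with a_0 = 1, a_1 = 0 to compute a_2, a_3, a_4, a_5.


Substitute y = sum_n a_n x^n.
y''(x) has coefficient (n+2)(n+1) a_{n+2} at x^n;
3 y'(x) has coefficient 3 (n+1) a_{n+1} at x^n;
-7 y(x) has coefficient -7 a_n at x^n.
Matching x^n: (n+2)(n+1) a_{n+2} + 3 (n+1) a_{n+1} - 7 a_n = 0.
Thus a_{n+2} = [-3 (n+1) a_{n+1} + 7 a_n] / ((n+1)(n+2)).

Check with a_0 = 1, a_1 = 0 (apply the recurrence for n = 0, 1, 2, 3): a_0 = 1, a_1 = 0, a_2 = 7/2, a_3 = -7/2, a_4 = 14/3, a_5 = -161/40.

a_(n+2) = [-3 (n+1) a_(n+1) + 7 a_n] / ((n+1)(n+2)); check: a_0 = 1, a_1 = 0, a_2 = 7/2, a_3 = -7/2, a_4 = 14/3, a_5 = -161/40


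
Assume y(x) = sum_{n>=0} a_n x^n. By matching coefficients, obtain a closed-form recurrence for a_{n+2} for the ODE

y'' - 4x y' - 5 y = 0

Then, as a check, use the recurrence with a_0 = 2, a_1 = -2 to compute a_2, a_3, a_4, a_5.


Substitute y = sum_n a_n x^n.
y''(x) has coefficient (n+2)(n+1) a_{n+2} at x^n;
-4 x y'(x) has coefficient -4 n a_n at x^n (shift);
-5 y(x) has coefficient -5 a_n at x^n.
Matching x^n: (n+2)(n+1) a_{n+2} + (-4n - 5) a_n = 0.
Thus a_{n+2} = (4n + 5) / ((n+1)(n+2)) * a_n.

Check with a_0 = 2, a_1 = -2 (apply the recurrence for n = 0, 1, 2, 3): a_0 = 2, a_1 = -2, a_2 = 5, a_3 = -3, a_4 = 65/12, a_5 = -51/20.

a_(n+2) = (4n + 5) / ((n+1)(n+2)) * a_n; check: a_0 = 2, a_1 = -2, a_2 = 5, a_3 = -3, a_4 = 65/12, a_5 = -51/20


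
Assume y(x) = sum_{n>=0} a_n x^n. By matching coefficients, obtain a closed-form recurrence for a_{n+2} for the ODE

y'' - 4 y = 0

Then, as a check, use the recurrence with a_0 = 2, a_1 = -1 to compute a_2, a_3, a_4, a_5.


Substitute y = sum_n a_n x^n into y'' + (const) y = 0.
y''(x) = sum_{n>=0} (n+2)(n+1) a_{n+2} x^n.
The ODE becomes sum_n [(n+2)(n+1) a_{n+2} - 4 a_n] x^n = 0.
Setting each coefficient to zero gives the recurrence:
  (n+2)(n+1) a_{n+2} - 4 a_n = 0,
  a_{n+2} = 4 / ((n+1)(n+2)) a_n.

Check with a_0 = 2, a_1 = -1 (apply the recurrence for n = 0, 1, 2, 3): a_0 = 2, a_1 = -1, a_2 = 4, a_3 = -2/3, a_4 = 4/3, a_5 = -2/15.

a_{n+2} = 4/((n+1)(n+2)) * a_n; check: a_0 = 2, a_1 = -1, a_2 = 4, a_3 = -2/3, a_4 = 4/3, a_5 = -2/15


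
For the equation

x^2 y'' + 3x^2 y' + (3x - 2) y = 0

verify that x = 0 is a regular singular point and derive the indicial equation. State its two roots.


Divide by x^2 to reach normal form y'' + P_1(x) y' + P_2(x) y = 0 with P_1(x) = 3 and P_2(x) = 3/x - 2/x^2.
x = 0 is a singular point because the y-coefficient 3/x - 2/x^2 has a pole at x = 0.
It is a regular singular point because x P_1(x) = p(x) = 3x and x^2 P_2(x) = q(x) = 3x - 2 are polynomials, hence analytic at x = 0.
p(0) = 0,  q(0) = -2.
Indicial equation: r(r-1) + p(0) r + q(0) = 0, i.e. r^2 + (p(0) - 1) r + q(0) = 0, i.e. r^2 - 1 r - 2 = 0.
Discriminant: (-1)^2 - 4(-2) = 9, so r = (1 ± 3)/2.
Solving: r_1 = 2, r_2 = -1.

indicial: r^2 - 1 r - 2 = 0; roots r_1 = 2, r_2 = -1


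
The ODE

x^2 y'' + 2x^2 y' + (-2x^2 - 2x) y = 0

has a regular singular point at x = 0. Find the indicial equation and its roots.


Divide by x^2 to reach normal form y'' + P_1(x) y' + P_2(x) y = 0 with P_1(x) = 2 and P_2(x) = -2 - 2/x.
x = 0 is a singular point because the y-coefficient -2 - 2/x has a pole at x = 0.
It is a regular singular point because x P_1(x) = p(x) = 2x and x^2 P_2(x) = q(x) = -2x^2 - 2x are polynomials, hence analytic at x = 0.
p(0) = 0,  q(0) = 0.
Indicial equation: r(r-1) + p(0) r + q(0) = 0, i.e. r^2 + (p(0) - 1) r + q(0) = 0, i.e. r^2 - 1 r = 0.
Discriminant: (-1)^2 - 4(0) = 1, so r = (1 ± 1)/2.
Solving: r_1 = 1, r_2 = 0.

indicial: r^2 - 1 r = 0; roots r_1 = 1, r_2 = 0


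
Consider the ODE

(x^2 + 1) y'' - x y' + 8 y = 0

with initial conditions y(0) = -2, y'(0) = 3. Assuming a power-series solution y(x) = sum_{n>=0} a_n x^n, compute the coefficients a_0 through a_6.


Ansatz: y(x) = sum_{n>=0} a_n x^n, so y'(x) = sum_{n>=1} n a_n x^(n-1) and y''(x) = sum_{n>=2} n(n-1) a_n x^(n-2).
Substitute into P(x) y'' + Q(x) y' + R(x) y = 0 with P(x) = x^2 + 1, Q(x) = -x, R(x) = 8, and match powers of x.
Initial conditions: a_0 = -2, a_1 = 3.
Setting the coefficient of each power of x to zero and solving order by order (substituting the coefficients already found):
  x^0: 2 a_2 + 8 a_0 = 0  ->  2 a_2 = -8 a_0 = 16  ->  a_2 = 8
  x^1: 6 a_3 + 7 a_1 = 0  ->  6 a_3 = -7 a_1 = -21  ->  a_3 = -7/2
  x^2: 12 a_4 + 8 a_2 = 0  ->  12 a_4 = -8 a_2 = -64  ->  a_4 = -16/3
  x^3: 20 a_5 + 11 a_3 = 0  ->  20 a_5 = -11 a_3 = 77/2  ->  a_5 = 77/40
  x^4: 30 a_6 + 16 a_4 = 0  ->  30 a_6 = -16 a_4 = 256/3  ->  a_6 = 128/45
Truncated series: y(x) = -2 + 3 x + 8 x^2 - (7/2) x^3 - (16/3) x^4 + (77/40) x^5 + (128/45) x^6 + O(x^7).

a_0 = -2; a_1 = 3; a_2 = 8; a_3 = -7/2; a_4 = -16/3; a_5 = 77/40; a_6 = 128/45


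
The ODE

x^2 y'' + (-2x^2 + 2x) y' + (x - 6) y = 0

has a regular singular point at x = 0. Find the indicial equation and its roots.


Divide by x^2 to reach normal form y'' + P_1(x) y' + P_2(x) y = 0 with P_1(x) = -2 + 2/x and P_2(x) = 1/x - 6/x^2.
x = 0 is a singular point because the y'-coefficient -2 + 2/x has a pole at x = 0 and the y-coefficient 1/x - 6/x^2 has a pole at x = 0.
It is a regular singular point because x P_1(x) = p(x) = 2 - 2x and x^2 P_2(x) = q(x) = x - 6 are polynomials, hence analytic at x = 0.
p(0) = 2,  q(0) = -6.
Indicial equation: r(r-1) + p(0) r + q(0) = 0, i.e. r^2 + (p(0) - 1) r + q(0) = 0, i.e. r^2 + 1 r - 6 = 0.
Discriminant: (1)^2 - 4(-6) = 25, so r = (-1 ± 5)/2.
Solving: r_1 = 2, r_2 = -3.

indicial: r^2 + 1 r - 6 = 0; roots r_1 = 2, r_2 = -3


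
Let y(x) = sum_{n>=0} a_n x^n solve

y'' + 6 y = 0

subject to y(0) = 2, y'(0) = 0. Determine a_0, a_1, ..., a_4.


Ansatz: y(x) = sum_{n>=0} a_n x^n, so y'(x) = sum_{n>=1} n a_n x^(n-1) and y''(x) = sum_{n>=2} n(n-1) a_n x^(n-2).
Substitute into P(x) y'' + Q(x) y' + R(x) y = 0 with P(x) = 1, Q(x) = 0, R(x) = 6, and match powers of x.
Initial conditions: a_0 = 2, a_1 = 0.
Setting the coefficient of each power of x to zero and solving order by order (substituting the coefficients already found):
  x^0: 2 a_2 + 6 a_0 = 0  ->  2 a_2 = -6 a_0 = -12  ->  a_2 = -6
  x^1: 6 a_3 + 6 a_1 = 0  ->  6 a_3 = -6 a_1 = 0  ->  a_3 = 0
  x^2: 12 a_4 + 6 a_2 = 0  ->  12 a_4 = -6 a_2 = 36  ->  a_4 = 3
Truncated series: y(x) = 2 - 6 x^2 + 3 x^4 + O(x^5).

a_0 = 2; a_1 = 0; a_2 = -6; a_3 = 0; a_4 = 3


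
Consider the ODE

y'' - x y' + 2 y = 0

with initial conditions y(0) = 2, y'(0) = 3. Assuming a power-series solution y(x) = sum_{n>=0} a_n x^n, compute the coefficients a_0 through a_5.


Ansatz: y(x) = sum_{n>=0} a_n x^n, so y'(x) = sum_{n>=1} n a_n x^(n-1) and y''(x) = sum_{n>=2} n(n-1) a_n x^(n-2).
Substitute into P(x) y'' + Q(x) y' + R(x) y = 0 with P(x) = 1, Q(x) = -x, R(x) = 2, and match powers of x.
Initial conditions: a_0 = 2, a_1 = 3.
Setting the coefficient of each power of x to zero and solving order by order (substituting the coefficients already found):
  x^0: 2 a_2 + 2 a_0 = 0  ->  2 a_2 = -2 a_0 = -4  ->  a_2 = -2
  x^1: 6 a_3 + a_1 = 0  ->  6 a_3 = -a_1 = -3  ->  a_3 = -1/2
  x^2: 12 a_4 = 0  ->  a_4 = 0
  x^3: 20 a_5 - a_3 = 0  ->  20 a_5 = a_3 = -1/2  ->  a_5 = -1/40
Truncated series: y(x) = 2 + 3 x - 2 x^2 - (1/2) x^3 - (1/40) x^5 + O(x^6).

a_0 = 2; a_1 = 3; a_2 = -2; a_3 = -1/2; a_4 = 0; a_5 = -1/40


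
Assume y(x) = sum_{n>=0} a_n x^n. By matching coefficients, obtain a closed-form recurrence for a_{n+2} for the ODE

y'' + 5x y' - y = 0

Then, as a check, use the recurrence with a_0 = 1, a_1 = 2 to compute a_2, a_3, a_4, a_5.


Substitute y = sum_n a_n x^n.
y''(x) has coefficient (n+2)(n+1) a_{n+2} at x^n;
5 x y'(x) has coefficient 5 n a_n at x^n (shift);
-y(x) has coefficient -1 a_n at x^n.
Matching x^n: (n+2)(n+1) a_{n+2} + (5n - 1) a_n = 0.
Thus a_{n+2} = (-5n + 1) / ((n+1)(n+2)) * a_n.

Check with a_0 = 1, a_1 = 2 (apply the recurrence for n = 0, 1, 2, 3): a_0 = 1, a_1 = 2, a_2 = 1/2, a_3 = -4/3, a_4 = -3/8, a_5 = 14/15.

a_(n+2) = (-5n + 1) / ((n+1)(n+2)) * a_n; check: a_0 = 1, a_1 = 2, a_2 = 1/2, a_3 = -4/3, a_4 = -3/8, a_5 = 14/15


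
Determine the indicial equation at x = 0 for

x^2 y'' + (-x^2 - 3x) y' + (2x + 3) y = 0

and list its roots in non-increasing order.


Divide by x^2 to reach normal form y'' + P_1(x) y' + P_2(x) y = 0 with P_1(x) = -1 - 3/x and P_2(x) = 2/x + 3/x^2.
x = 0 is a singular point because the y'-coefficient -1 - 3/x has a pole at x = 0 and the y-coefficient 2/x + 3/x^2 has a pole at x = 0.
It is a regular singular point because x P_1(x) = p(x) = -x - 3 and x^2 P_2(x) = q(x) = 2x + 3 are polynomials, hence analytic at x = 0.
p(0) = -3,  q(0) = 3.
Indicial equation: r(r-1) + p(0) r + q(0) = 0, i.e. r^2 + (p(0) - 1) r + q(0) = 0, i.e. r^2 - 4 r + 3 = 0.
Discriminant: (-4)^2 - 4(3) = 4, so r = (4 ± 2)/2.
Solving: r_1 = 3, r_2 = 1.

indicial: r^2 - 4 r + 3 = 0; roots r_1 = 3, r_2 = 1


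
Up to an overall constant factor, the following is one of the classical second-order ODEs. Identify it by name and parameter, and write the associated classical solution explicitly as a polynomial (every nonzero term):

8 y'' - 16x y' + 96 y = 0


All three coefficients share the factor 8; dividing through by 8 gives  y'' - 2x y' + 12 y = 0.
This matches the Hermite equation y'' - 2x y' + 2n y = 0 with 2n = 12, so n = 6; the polynomial solution is H_6(x).
With y = sum_k a_k x^k, matching x^k gives (k+2)(k+1) a_{k+2} = 2(k - n) a_k = 2(k - 6) a_k. The right side vanishes at k = 6, so the series with the parity of 6 terminates at degree 6.
Standard normalization: leading coefficient of H_n is 2^n, so a_6 = 2^6 = 64. Work downward with a_k = (k+1)(k+2) a_{k+2} / (2(k - n)):
  a_4 = (5)(6)(64) / (2(4 - 6)) = 1920/(-4) = -480
  a_2 = (3)(4)(-480) / (2(2 - 6)) = -5760/(-8) = 720
  a_0 = (1)(2)(720) / (2(0 - 6)) = 1440/(-12) = -120
Hence H_6(x) = 64 x^6 - 480 x^4 + 720 x^2 - 120.

H_6(x); series = 64 x^6 - 480 x^4 + 720 x^2 - 120


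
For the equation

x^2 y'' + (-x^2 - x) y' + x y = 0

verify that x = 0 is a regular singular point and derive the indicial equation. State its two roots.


Divide by x^2 to reach normal form y'' + P_1(x) y' + P_2(x) y = 0 with P_1(x) = -1 - 1/x and P_2(x) = 1/x.
x = 0 is a singular point because the y'-coefficient -1 - 1/x has a pole at x = 0 and the y-coefficient 1/x has a pole at x = 0.
It is a regular singular point because x P_1(x) = p(x) = -x - 1 and x^2 P_2(x) = q(x) = x are polynomials, hence analytic at x = 0.
p(0) = -1,  q(0) = 0.
Indicial equation: r(r-1) + p(0) r + q(0) = 0, i.e. r^2 + (p(0) - 1) r + q(0) = 0, i.e. r^2 - 2 r = 0.
Discriminant: (-2)^2 - 4(0) = 4, so r = (2 ± 2)/2.
Solving: r_1 = 2, r_2 = 0.

indicial: r^2 - 2 r = 0; roots r_1 = 2, r_2 = 0


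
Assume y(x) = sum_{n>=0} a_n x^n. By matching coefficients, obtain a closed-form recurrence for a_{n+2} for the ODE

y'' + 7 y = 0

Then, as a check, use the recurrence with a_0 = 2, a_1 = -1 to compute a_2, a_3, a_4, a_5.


Substitute y = sum_n a_n x^n into y'' + (const) y = 0.
y''(x) = sum_{n>=0} (n+2)(n+1) a_{n+2} x^n.
The ODE becomes sum_n [(n+2)(n+1) a_{n+2} + 7 a_n] x^n = 0.
Setting each coefficient to zero gives the recurrence:
  (n+2)(n+1) a_{n+2} + 7 a_n = 0,
  a_{n+2} = -7 / ((n+1)(n+2)) a_n.

Check with a_0 = 2, a_1 = -1 (apply the recurrence for n = 0, 1, 2, 3): a_0 = 2, a_1 = -1, a_2 = -7, a_3 = 7/6, a_4 = 49/12, a_5 = -49/120.

a_{n+2} = -7/((n+1)(n+2)) * a_n; check: a_0 = 2, a_1 = -1, a_2 = -7, a_3 = 7/6, a_4 = 49/12, a_5 = -49/120


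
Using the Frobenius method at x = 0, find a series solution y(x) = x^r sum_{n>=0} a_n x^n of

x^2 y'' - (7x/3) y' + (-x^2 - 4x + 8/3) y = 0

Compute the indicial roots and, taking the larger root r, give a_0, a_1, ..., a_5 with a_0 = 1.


Write in Frobenius form y'' + (p(x)/x) y' + (q(x)/x^2) y = 0:
  p(x) = -7/3,  q(x) = -x^2 - 4x + 8/3.
Indicial equation: r(r-1) + (-7/3) r + (8/3) = 0 -> roots r_1 = 2, r_2 = 4/3.
Take r = r_1 = 2. Let y(x) = x^r sum_{n>=0} a_n x^n with a_0 = 1.
Substitute y = x^r sum a_n x^n and match x^{r+n}. The recurrence is
  D(n) a_n - 4 a_{n-1} - 1 a_{n-2} = 0,  where D(n) = (r+n)(r+n-1) + (-7/3)(r+n) + (8/3).
  a_n = [4 a_{n-1} + 1 a_{n-2}] / D(n).
Since the indicial polynomial factors as (r - r_1)(r - r_2), D(n) = (r_1 + n - r_1)(r_1 + n - r_2) = n(n + 2/3).
Evaluating step by step (a_0 = 1):
  n = 1: D(1) = 1(1 + 2/3) = 5/3; numerator = 4(1) = 4; a_1 = (4)/(5/3) = 12/5
  n = 2: D(2) = 2(2 + 2/3) = 16/3; numerator = 4(12/5) + 1(1) = 53/5; a_2 = (53/5)/(16/3) = 159/80
  n = 3: D(3) = 3(3 + 2/3) = 11; numerator = 4(159/80) + 1(12/5) = 207/20; a_3 = (207/20)/(11) = 207/220
  n = 4: D(4) = 4(4 + 2/3) = 56/3; numerator = 4(207/220) + 1(159/80) = 5061/880; a_4 = (5061/880)/(56/3) = 2169/7040
  n = 5: D(5) = 5(5 + 2/3) = 85/3; numerator = 4(2169/7040) + 1(207/220) = 765/352; a_5 = (765/352)/(85/3) = 27/352

r = 2; a_0 = 1; a_1 = 12/5; a_2 = 159/80; a_3 = 207/220; a_4 = 2169/7040; a_5 = 27/352


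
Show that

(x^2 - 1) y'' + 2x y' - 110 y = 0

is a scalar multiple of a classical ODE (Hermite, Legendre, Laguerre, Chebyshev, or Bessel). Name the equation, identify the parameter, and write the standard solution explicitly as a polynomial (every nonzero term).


All three coefficients share the factor -1; dividing through by -1 gives  (1 - x^2) y'' - 2x y' + 110 y = 0.
This matches the Legendre equation (1 - x^2) y'' - 2x y' + n(n+1) y = 0 (note the -2x y' term) with n(n+1) = 110, so n = 10; the polynomial solution is P_10(x).
With y = sum_k a_k x^k, matching x^k gives (k+2)(k+1) a_{k+2} = [k(k+1) - n(n+1)] a_k = (k - 10)(k + 11) a_k. The right side vanishes at k = 10, so the series with the parity of 10 terminates at degree 10.
Standard normalization (P_n(1) = 1): leading coefficient (2n)!/(2^n (n!)^2) = 2432902008176640000/(1024*13168189440000) = 46189/256, so a_10 = 46189/256. Work downward with a_k = (k+1)(k+2) a_{k+2} / ((k - 10)(k + 11)):
  a_8 = (9)(10)(46189/256) / ((8 - 10)(8 + 11)) = (2078505/128)/(-38) = -109395/256
  a_6 = (7)(8)(-109395/256) / ((6 - 10)(6 + 11)) = (-765765/32)/(-68) = 45045/128
  a_4 = (5)(6)(45045/128) / ((4 - 10)(4 + 11)) = (675675/64)/(-90) = -15015/128
  a_2 = (3)(4)(-15015/128) / ((2 - 10)(2 + 11)) = (-45045/32)/(-104) = 3465/256
  a_0 = (1)(2)(3465/256) / ((0 - 10)(0 + 11)) = (3465/128)/(-110) = -63/256
Hence P_10(x) = 46189 x^10/256 - 109395 x^8/256 + 45045 x^6/128 - 15015 x^4/128 + 3465 x^2/256 - 63/256.

P_10(x); series = 46189 x^10/256 - 109395 x^8/256 + 45045 x^6/128 - 15015 x^4/128 + 3465 x^2/256 - 63/256
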